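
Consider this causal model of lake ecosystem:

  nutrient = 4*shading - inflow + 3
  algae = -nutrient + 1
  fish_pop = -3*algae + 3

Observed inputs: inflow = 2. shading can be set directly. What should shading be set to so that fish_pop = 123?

Substituting into the nutrient equation gives nutrient = 4*shading + 1.
So algae = -4*shading.
fish_pop becomes 12*shading + 3.
Solve 12*shading + 3 = 123: shading = (123 - 3) / 12 = 10.

shading = 10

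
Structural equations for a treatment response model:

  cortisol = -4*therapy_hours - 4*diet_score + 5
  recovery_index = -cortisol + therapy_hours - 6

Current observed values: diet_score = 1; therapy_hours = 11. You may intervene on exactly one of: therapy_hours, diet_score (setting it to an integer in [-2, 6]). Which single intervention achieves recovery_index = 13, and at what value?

set therapy_hours = 4

Intervening on therapy_hours: with other inputs at their observed values, recovery_index = 5*therapy_hours - 7. Solving for 13 gives therapy_hours = 4, within [-2, 6].
Intervening on diet_score: recovery_index = 4*diet_score + 44. Reaching 13 requires diet_score = -31/4, not an integer.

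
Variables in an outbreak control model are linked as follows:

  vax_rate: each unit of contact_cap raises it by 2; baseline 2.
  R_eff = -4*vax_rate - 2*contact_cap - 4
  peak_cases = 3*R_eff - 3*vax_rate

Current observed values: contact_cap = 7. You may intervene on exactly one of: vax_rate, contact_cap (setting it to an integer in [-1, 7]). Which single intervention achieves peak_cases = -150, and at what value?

set contact_cap = 3

Intervening on vax_rate: peak_cases = -15*vax_rate - 54. Reaching -150 requires vax_rate = 32/5, not an integer.
Intervening on contact_cap: with other inputs at their observed values, peak_cases = -36*contact_cap - 42. Solving for -150 gives contact_cap = 3, within [-1, 7].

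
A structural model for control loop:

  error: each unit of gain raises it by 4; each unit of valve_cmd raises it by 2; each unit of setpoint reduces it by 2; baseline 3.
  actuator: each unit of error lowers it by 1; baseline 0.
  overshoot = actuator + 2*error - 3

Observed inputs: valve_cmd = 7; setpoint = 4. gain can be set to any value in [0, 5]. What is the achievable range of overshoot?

Substituting into the error equation gives error = 4*gain + 9.
So actuator = -4*gain - 9.
Substituting into the overshoot equation gives overshoot = 4*gain + 6.
Linear in gain, so extremes are at the endpoints: gain = 0 gives overshoot = 6; gain = 5 gives overshoot = 26.

6 to 26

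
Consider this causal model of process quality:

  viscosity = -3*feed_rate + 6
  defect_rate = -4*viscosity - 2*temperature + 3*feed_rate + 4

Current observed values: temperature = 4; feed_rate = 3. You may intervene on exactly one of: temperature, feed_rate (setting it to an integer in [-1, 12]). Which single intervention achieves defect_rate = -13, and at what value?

Intervening on temperature: defect_rate = -2*temperature + 25. Reaching -13 requires temperature = 19, outside [-1, 12].
Intervening on feed_rate: with other inputs at their observed values, defect_rate = 15*feed_rate - 28. Solving for -13 gives feed_rate = 1, within [-1, 12].

set feed_rate = 1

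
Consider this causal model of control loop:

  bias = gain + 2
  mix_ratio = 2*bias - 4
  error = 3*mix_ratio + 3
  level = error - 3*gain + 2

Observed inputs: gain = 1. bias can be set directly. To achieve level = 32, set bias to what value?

Intervening on bias fixes its value directly, overriding its dependence on gain.
Substituting into the error equation gives error = 6*bias - 9.
Substituting into the level equation gives level = 6*bias - 10.
Solve 6*bias - 10 = 32: bias = (32 + 10) / 6 = 7.

bias = 7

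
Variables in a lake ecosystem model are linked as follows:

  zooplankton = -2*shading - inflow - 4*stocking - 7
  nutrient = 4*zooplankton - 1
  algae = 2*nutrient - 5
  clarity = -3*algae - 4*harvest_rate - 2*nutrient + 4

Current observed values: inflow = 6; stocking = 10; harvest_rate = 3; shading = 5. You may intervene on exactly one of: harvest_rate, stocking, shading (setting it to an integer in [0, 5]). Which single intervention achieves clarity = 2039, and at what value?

Intervening on harvest_rate: with other inputs at their observed values, clarity = -4*harvest_rate + 2043. Solving for 2039 gives harvest_rate = 1, within [0, 5].
Intervening on stocking: clarity = 128*stocking + 751. Reaching 2039 requires stocking = 161/16, not an integer.
Intervening on shading: clarity = 64*shading + 1711. Reaching 2039 requires shading = 41/8, not an integer.

set harvest_rate = 1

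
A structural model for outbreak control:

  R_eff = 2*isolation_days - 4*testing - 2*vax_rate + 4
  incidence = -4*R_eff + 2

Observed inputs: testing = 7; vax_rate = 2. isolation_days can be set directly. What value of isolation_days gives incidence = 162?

isolation_days = -6

Substituting into the R_eff equation gives R_eff = 2*isolation_days - 28.
Substituting into the incidence equation gives incidence = -8*isolation_days + 114.
Solve -8*isolation_days + 114 = 162: isolation_days = (162 - 114) / -8 = -6.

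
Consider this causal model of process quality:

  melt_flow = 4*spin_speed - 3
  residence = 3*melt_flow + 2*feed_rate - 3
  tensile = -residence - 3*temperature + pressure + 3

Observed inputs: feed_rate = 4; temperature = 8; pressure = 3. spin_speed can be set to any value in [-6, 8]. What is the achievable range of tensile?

-110 to 58

Substituting into the residence equation gives residence = 12*spin_speed - 4.
This gives tensile = -12*spin_speed - 14.
Linear in spin_speed, so extremes are at the endpoints: spin_speed = -6 gives tensile = 58; spin_speed = 8 gives tensile = -110.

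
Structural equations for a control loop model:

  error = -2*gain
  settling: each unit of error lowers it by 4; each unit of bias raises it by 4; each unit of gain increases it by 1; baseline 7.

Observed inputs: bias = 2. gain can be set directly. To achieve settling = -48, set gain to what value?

gain = -7

Substituting into the settling equation gives settling = 9*gain + 15.
Solve 9*gain + 15 = -48: gain = (-48 - 15) / 9 = -7.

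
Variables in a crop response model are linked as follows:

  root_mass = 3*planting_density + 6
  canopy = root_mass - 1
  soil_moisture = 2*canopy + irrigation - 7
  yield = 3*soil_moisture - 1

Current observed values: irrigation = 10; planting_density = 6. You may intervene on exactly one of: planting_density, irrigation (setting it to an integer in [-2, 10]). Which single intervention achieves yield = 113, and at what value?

Intervening on planting_density: yield = 18*planting_density + 38. Reaching 113 requires planting_density = 25/6, not an integer.
Intervening on irrigation: with other inputs at their observed values, yield = 3*irrigation + 116. Solving for 113 gives irrigation = -1, within [-2, 10].

set irrigation = -1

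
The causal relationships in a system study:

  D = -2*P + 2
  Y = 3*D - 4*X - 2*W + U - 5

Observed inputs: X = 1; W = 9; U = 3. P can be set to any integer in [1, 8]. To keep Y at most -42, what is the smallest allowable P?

P = 4

Substituting into the Y equation gives Y = -6*P - 18.
Require -6*P - 18 ≤ -42, so P ≥ 4.
The smallest integer in [1, 8] satisfying this is 4.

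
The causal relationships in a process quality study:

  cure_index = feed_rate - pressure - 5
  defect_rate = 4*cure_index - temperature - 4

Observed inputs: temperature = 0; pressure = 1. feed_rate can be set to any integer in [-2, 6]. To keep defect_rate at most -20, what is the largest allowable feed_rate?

Substituting into the cure_index equation gives cure_index = feed_rate - 6.
Substituting into the defect_rate equation gives defect_rate = 4*feed_rate - 28.
Require 4*feed_rate - 28 ≤ -20, so feed_rate ≤ 2.
The largest integer in [-2, 6] satisfying this is 2.

feed_rate = 2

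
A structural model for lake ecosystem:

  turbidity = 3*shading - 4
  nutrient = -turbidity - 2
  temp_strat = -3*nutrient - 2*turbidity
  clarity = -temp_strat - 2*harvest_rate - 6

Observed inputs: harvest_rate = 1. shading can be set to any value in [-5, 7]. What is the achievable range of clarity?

Substituting into the nutrient equation gives nutrient = -3*shading + 2.
Substituting into the temp_strat equation gives temp_strat = 3*shading + 2.
So clarity = -3*shading - 10.
Linear in shading, so extremes are at the endpoints: shading = -5 gives clarity = 5; shading = 7 gives clarity = -31.

-31 to 5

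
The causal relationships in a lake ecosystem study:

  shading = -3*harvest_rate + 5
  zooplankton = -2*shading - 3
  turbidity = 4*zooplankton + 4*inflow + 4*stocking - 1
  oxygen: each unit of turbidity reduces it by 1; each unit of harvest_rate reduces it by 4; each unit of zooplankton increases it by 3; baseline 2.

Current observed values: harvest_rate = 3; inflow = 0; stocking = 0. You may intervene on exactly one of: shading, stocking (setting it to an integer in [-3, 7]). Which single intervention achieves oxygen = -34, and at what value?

Intervening on shading: oxygen = 2*shading - 6. Reaching -34 requires shading = -14, outside [-3, 7].
Intervening on stocking: with other inputs at their observed values, oxygen = -4*stocking - 14. Solving for -34 gives stocking = 5, within [-3, 7].

set stocking = 5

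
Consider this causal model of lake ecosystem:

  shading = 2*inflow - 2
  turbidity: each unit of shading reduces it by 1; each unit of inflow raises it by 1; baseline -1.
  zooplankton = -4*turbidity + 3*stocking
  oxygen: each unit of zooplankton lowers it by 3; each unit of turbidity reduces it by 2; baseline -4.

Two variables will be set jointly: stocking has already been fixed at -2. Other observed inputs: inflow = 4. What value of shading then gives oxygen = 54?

shading = -1

With stocking held at -2:
Intervening on shading fixes its value directly, overriding its dependence on inflow.
Substituting into the turbidity equation gives turbidity = -shading + 3.
So zooplankton = 4*shading - 18.
Substituting into the oxygen equation gives oxygen = -10*shading + 44.
Solve -10*shading + 44 = 54: shading = (54 - 44) / -10 = -1.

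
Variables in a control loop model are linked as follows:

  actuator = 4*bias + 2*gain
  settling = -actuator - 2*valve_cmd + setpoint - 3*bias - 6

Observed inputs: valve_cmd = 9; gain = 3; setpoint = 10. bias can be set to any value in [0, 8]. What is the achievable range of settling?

-76 to -20

Substituting into the actuator equation gives actuator = 4*bias + 6.
This gives settling = -7*bias - 20.
Linear in bias, so extremes are at the endpoints: bias = 0 gives settling = -20; bias = 8 gives settling = -76.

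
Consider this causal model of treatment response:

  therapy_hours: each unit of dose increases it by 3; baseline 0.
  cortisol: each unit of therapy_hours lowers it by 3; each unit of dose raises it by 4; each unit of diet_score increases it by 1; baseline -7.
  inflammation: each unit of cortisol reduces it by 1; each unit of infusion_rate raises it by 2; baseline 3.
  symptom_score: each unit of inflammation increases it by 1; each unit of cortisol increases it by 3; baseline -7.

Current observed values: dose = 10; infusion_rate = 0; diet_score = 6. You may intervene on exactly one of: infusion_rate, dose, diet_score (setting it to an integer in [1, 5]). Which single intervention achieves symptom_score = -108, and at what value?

set diet_score = 5

Intervening on infusion_rate: symptom_score = 2*infusion_rate - 106. Reaching -108 requires infusion_rate = -1, outside [1, 5].
Intervening on dose: symptom_score = -10*dose - 6. Reaching -108 requires dose = 51/5, not an integer.
Intervening on diet_score: with other inputs at their observed values, symptom_score = 2*diet_score - 118. Solving for -108 gives diet_score = 5, within [1, 5].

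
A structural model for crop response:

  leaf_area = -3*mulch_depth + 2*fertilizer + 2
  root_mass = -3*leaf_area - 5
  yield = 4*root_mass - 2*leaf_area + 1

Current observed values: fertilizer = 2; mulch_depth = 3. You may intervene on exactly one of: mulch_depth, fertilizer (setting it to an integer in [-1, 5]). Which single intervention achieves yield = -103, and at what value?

Intervening on mulch_depth: with other inputs at their observed values, yield = 42*mulch_depth - 103. Solving for -103 gives mulch_depth = 0, within [-1, 5].
Intervening on fertilizer: yield = -28*fertilizer + 79. Reaching -103 requires fertilizer = 13/2, not an integer.

set mulch_depth = 0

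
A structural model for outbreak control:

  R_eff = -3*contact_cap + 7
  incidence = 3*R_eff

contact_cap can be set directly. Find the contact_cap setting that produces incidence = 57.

Substituting into the incidence equation gives incidence = -9*contact_cap + 21.
Solve -9*contact_cap + 21 = 57: contact_cap = (57 - 21) / -9 = -4.

contact_cap = -4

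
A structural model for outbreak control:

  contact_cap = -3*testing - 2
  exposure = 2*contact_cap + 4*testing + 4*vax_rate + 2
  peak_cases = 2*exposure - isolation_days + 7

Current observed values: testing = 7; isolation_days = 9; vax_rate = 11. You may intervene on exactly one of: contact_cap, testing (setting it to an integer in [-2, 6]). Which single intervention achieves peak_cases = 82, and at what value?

set testing = 0

Intervening on contact_cap: peak_cases = 4*contact_cap + 146. Reaching 82 requires contact_cap = -16, outside [-2, 6].
Intervening on testing: with other inputs at their observed values, peak_cases = -4*testing + 82. Solving for 82 gives testing = 0, within [-2, 6].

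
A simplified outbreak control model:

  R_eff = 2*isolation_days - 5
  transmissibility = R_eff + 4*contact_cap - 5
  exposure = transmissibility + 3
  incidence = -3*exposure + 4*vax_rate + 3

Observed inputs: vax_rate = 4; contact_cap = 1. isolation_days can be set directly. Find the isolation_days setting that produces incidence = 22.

Substituting into the transmissibility equation gives transmissibility = 2*isolation_days - 6.
Substituting into the exposure equation gives exposure = 2*isolation_days - 3.
This gives incidence = -6*isolation_days + 28.
Solve -6*isolation_days + 28 = 22: isolation_days = (22 - 28) / -6 = 1.

isolation_days = 1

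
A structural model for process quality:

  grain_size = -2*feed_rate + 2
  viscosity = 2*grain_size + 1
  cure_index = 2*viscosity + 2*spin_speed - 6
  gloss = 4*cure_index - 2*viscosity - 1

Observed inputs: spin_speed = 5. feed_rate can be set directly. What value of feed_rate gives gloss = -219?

feed_rate = 11

Substituting into the viscosity equation gives viscosity = -4*feed_rate + 5.
Substituting into the cure_index equation gives cure_index = -8*feed_rate + 14.
gloss becomes -24*feed_rate + 45.
Solve -24*feed_rate + 45 = -219: feed_rate = (-219 - 45) / -24 = 11.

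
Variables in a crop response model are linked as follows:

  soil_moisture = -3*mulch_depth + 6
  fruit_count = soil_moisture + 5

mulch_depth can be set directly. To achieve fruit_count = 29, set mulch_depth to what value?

Substituting into the fruit_count equation gives fruit_count = -3*mulch_depth + 11.
Solve -3*mulch_depth + 11 = 29: mulch_depth = (29 - 11) / -3 = -6.

mulch_depth = -6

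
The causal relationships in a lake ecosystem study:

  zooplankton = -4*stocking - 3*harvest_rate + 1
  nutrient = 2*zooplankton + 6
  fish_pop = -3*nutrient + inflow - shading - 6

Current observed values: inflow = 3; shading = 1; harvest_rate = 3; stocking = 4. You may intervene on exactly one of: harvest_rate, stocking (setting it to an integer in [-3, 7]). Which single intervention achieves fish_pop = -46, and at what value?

Intervening on harvest_rate: fish_pop = 18*harvest_rate + 68. Reaching -46 requires harvest_rate = -19/3, not an integer.
Intervening on stocking: with other inputs at their observed values, fish_pop = 24*stocking + 26. Solving for -46 gives stocking = -3, within [-3, 7].

set stocking = -3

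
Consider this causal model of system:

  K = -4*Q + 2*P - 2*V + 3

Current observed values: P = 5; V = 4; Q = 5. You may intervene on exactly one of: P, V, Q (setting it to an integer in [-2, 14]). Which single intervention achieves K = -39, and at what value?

Intervening on P: K = 2*P - 25. Reaching -39 requires P = -7, outside [-2, 14].
Intervening on V: K = -2*V - 7. Reaching -39 requires V = 16, outside [-2, 14].
Intervening on Q: with other inputs at their observed values, K = -4*Q + 5. Solving for -39 gives Q = 11, within [-2, 14].

set Q = 11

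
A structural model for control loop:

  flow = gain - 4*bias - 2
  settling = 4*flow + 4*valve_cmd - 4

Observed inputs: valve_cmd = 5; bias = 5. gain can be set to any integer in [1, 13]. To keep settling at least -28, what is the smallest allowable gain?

Substituting into the flow equation gives flow = gain - 22.
This gives settling = 4*gain - 72.
Require 4*gain - 72 ≥ -28, so gain ≥ 11.
The smallest integer in [1, 13] satisfying this is 11.

gain = 11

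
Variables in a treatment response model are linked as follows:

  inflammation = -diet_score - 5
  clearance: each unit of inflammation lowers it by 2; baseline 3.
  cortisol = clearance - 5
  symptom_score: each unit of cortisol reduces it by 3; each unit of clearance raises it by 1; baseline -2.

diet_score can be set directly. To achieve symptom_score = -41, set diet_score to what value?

Substituting into the clearance equation gives clearance = 2*diet_score + 13.
This gives cortisol = 2*diet_score + 8.
Substituting into the symptom_score equation gives symptom_score = -4*diet_score - 13.
Solve -4*diet_score - 13 = -41: diet_score = (-41 + 13) / -4 = 7.

diet_score = 7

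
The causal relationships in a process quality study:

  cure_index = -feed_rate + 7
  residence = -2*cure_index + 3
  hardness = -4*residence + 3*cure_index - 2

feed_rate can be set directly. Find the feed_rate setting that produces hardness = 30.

feed_rate = 3

Substituting into the residence equation gives residence = 2*feed_rate - 11.
This gives hardness = -11*feed_rate + 63.
Solve -11*feed_rate + 63 = 30: feed_rate = (30 - 63) / -11 = 3.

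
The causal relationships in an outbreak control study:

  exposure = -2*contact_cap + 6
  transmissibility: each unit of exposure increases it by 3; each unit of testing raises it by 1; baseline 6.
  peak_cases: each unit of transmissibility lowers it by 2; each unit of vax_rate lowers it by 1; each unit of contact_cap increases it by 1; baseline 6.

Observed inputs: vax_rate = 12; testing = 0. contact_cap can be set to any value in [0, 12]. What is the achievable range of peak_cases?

-54 to 102

Substituting into the transmissibility equation gives transmissibility = -6*contact_cap + 24.
Substituting into the peak_cases equation gives peak_cases = 13*contact_cap - 54.
Linear in contact_cap, so extremes are at the endpoints: contact_cap = 0 gives peak_cases = -54; contact_cap = 12 gives peak_cases = 102.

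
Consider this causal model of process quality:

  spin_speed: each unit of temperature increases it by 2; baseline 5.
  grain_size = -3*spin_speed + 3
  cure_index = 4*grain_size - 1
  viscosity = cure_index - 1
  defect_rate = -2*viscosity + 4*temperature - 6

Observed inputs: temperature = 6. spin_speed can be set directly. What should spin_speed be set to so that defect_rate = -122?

Intervening on spin_speed fixes its value directly, overriding its dependence on temperature.
Substituting into the cure_index equation gives cure_index = -12*spin_speed + 11.
Substituting into the viscosity equation gives viscosity = -12*spin_speed + 10.
Substituting into the defect_rate equation gives defect_rate = 24*spin_speed - 2.
Solve 24*spin_speed - 2 = -122: spin_speed = (-122 + 2) / 24 = -5.

spin_speed = -5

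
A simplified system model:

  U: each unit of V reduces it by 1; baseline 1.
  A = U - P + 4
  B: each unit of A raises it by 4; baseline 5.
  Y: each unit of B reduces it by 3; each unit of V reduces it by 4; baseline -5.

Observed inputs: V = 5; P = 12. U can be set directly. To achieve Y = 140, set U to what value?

Intervening on U fixes its value directly, overriding its dependence on V.
Substituting into the A equation gives A = U - 8.
Substituting into the B equation gives B = 4*U - 27.
Substituting into the Y equation gives Y = -12*U + 56.
Solve -12*U + 56 = 140: U = (140 - 56) / -12 = -7.

U = -7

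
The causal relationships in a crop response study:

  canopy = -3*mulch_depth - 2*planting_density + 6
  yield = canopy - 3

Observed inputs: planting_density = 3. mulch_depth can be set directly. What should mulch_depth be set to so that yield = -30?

mulch_depth = 9

Substituting into the canopy equation gives canopy = -3*mulch_depth.
Substituting into the yield equation gives yield = -3*mulch_depth - 3.
Solve -3*mulch_depth - 3 = -30: mulch_depth = (-30 + 3) / -3 = 9.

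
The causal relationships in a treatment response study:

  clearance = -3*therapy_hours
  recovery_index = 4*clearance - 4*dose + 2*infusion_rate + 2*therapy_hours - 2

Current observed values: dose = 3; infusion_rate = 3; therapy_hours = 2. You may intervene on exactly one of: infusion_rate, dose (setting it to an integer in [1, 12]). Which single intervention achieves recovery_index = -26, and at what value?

set infusion_rate = 4

Intervening on infusion_rate: with other inputs at their observed values, recovery_index = 2*infusion_rate - 34. Solving for -26 gives infusion_rate = 4, within [1, 12].
Intervening on dose: recovery_index = -4*dose - 16. Reaching -26 requires dose = 5/2, not an integer.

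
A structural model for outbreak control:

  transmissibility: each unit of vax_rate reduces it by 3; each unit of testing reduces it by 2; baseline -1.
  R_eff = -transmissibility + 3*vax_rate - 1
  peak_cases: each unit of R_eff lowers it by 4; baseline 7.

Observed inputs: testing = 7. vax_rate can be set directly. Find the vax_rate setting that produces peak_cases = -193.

vax_rate = 6

Substituting into the transmissibility equation gives transmissibility = -3*vax_rate - 15.
Substituting into the R_eff equation gives R_eff = 6*vax_rate + 14.
peak_cases becomes -24*vax_rate - 49.
Solve -24*vax_rate - 49 = -193: vax_rate = (-193 + 49) / -24 = 6.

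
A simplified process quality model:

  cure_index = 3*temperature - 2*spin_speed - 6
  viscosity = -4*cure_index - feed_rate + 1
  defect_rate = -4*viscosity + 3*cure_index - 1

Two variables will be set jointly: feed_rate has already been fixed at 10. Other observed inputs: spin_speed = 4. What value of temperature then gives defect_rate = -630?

With feed_rate held at 10:
Substituting into the cure_index equation gives cure_index = 3*temperature - 14.
So viscosity = -12*temperature + 47.
Substituting into the defect_rate equation gives defect_rate = 57*temperature - 231.
Solve 57*temperature - 231 = -630: temperature = (-630 + 231) / 57 = -7.

temperature = -7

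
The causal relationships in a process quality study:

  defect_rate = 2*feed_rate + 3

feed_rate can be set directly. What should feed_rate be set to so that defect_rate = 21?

Solve 2*feed_rate + 3 = 21: feed_rate = (21 - 3) / 2 = 9.

feed_rate = 9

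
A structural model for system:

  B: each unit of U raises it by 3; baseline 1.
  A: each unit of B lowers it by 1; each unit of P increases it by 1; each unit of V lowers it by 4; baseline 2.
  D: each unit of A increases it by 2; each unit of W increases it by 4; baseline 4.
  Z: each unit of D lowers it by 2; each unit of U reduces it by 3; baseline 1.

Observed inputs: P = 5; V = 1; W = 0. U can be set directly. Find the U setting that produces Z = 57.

U = 8

Substituting into the A equation gives A = -3*U + 2.
Substituting into the D equation gives D = -6*U + 8.
So Z = 9*U - 15.
Solve 9*U - 15 = 57: U = (57 + 15) / 9 = 8.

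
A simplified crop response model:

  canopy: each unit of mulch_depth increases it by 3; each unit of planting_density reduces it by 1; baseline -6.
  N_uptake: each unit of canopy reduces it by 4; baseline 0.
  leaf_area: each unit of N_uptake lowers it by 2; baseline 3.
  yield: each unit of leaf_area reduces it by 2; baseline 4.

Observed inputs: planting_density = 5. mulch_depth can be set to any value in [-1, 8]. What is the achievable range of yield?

Substituting into the canopy equation gives canopy = 3*mulch_depth - 11.
So N_uptake = -12*mulch_depth + 44.
Substituting into the leaf_area equation gives leaf_area = 24*mulch_depth - 85.
So yield = -48*mulch_depth + 174.
Linear in mulch_depth, so extremes are at the endpoints: mulch_depth = -1 gives yield = 222; mulch_depth = 8 gives yield = -210.

-210 to 222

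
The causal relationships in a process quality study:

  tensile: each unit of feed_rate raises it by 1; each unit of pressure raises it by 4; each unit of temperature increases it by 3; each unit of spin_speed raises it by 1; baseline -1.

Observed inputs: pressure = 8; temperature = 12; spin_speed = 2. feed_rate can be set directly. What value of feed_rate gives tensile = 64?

Substituting into the tensile equation gives tensile = feed_rate + 69.
Solve feed_rate + 69 = 64: feed_rate = (64 - 69) / 1 = -5.

feed_rate = -5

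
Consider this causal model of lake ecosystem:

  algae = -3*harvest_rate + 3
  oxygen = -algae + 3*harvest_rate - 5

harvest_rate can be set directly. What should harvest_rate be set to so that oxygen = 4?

Substituting into the oxygen equation gives oxygen = 6*harvest_rate - 8.
Solve 6*harvest_rate - 8 = 4: harvest_rate = (4 + 8) / 6 = 2.

harvest_rate = 2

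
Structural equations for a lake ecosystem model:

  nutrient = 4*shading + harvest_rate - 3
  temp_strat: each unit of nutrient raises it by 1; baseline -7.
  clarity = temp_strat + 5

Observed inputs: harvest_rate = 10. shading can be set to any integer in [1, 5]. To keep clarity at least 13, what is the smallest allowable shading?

Substituting into the nutrient equation gives nutrient = 4*shading + 7.
Substituting into the temp_strat equation gives temp_strat = 4*shading.
This gives clarity = 4*shading + 5.
Require 4*shading + 5 ≥ 13, so shading ≥ 2.
The smallest integer in [1, 5] satisfying this is 2.

shading = 2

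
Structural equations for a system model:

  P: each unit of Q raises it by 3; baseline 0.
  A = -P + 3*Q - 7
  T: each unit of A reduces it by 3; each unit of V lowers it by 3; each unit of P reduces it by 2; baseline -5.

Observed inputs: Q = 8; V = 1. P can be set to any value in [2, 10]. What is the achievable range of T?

Intervening on P fixes its value directly, overriding its dependence on Q.
Substituting into the A equation gives A = -P + 17.
This gives T = P - 59.
Linear in P, so extremes are at the endpoints: P = 2 gives T = -57; P = 10 gives T = -49.

-57 to -49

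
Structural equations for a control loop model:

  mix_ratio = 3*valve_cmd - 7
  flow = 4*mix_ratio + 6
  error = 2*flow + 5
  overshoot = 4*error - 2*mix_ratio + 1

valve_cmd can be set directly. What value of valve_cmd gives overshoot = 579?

Substituting into the flow equation gives flow = 12*valve_cmd - 22.
So error = 24*valve_cmd - 39.
overshoot becomes 90*valve_cmd - 141.
Solve 90*valve_cmd - 141 = 579: valve_cmd = (579 + 141) / 90 = 8.

valve_cmd = 8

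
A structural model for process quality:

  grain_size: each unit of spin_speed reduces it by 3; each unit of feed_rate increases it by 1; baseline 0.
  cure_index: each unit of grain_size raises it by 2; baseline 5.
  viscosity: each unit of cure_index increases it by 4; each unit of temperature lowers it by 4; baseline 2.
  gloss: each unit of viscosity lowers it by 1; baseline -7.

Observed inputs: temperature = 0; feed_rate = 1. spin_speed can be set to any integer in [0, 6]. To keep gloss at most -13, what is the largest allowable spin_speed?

spin_speed = 1

Substituting into the grain_size equation gives grain_size = -3*spin_speed + 1.
Substituting into the cure_index equation gives cure_index = -6*spin_speed + 7.
viscosity becomes -24*spin_speed + 30.
Substituting into the gloss equation gives gloss = 24*spin_speed - 37.
Require 24*spin_speed - 37 ≤ -13, so spin_speed ≤ 1.
The largest integer in [0, 6] satisfying this is 1.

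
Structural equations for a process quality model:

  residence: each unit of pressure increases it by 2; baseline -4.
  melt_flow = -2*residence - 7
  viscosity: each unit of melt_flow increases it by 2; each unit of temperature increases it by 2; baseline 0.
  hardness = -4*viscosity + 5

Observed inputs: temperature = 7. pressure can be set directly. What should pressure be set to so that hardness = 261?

pressure = 10

Substituting into the melt_flow equation gives melt_flow = -4*pressure + 1.
Substituting into the viscosity equation gives viscosity = -8*pressure + 16.
Substituting into the hardness equation gives hardness = 32*pressure - 59.
Solve 32*pressure - 59 = 261: pressure = (261 + 59) / 32 = 10.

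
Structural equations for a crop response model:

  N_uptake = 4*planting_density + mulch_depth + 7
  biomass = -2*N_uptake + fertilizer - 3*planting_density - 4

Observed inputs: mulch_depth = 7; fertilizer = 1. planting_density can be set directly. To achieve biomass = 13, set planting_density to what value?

Substituting into the N_uptake equation gives N_uptake = 4*planting_density + 14.
This gives biomass = -11*planting_density - 31.
Solve -11*planting_density - 31 = 13: planting_density = (13 + 31) / -11 = -4.

planting_density = -4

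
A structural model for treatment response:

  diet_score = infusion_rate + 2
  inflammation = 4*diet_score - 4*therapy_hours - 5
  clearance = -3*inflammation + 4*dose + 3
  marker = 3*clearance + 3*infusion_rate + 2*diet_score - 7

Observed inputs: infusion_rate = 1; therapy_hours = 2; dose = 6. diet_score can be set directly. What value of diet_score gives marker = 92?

diet_score = 3

Intervening on diet_score fixes its value directly, overriding its dependence on infusion_rate.
Substituting into the inflammation equation gives inflammation = 4*diet_score - 13.
So clearance = -12*diet_score + 66.
marker becomes -34*diet_score + 194.
Solve -34*diet_score + 194 = 92: diet_score = (92 - 194) / -34 = 3.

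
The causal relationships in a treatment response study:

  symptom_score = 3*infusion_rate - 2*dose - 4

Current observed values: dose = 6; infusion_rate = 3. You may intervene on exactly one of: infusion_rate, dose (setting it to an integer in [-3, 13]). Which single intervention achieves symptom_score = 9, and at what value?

Intervening on infusion_rate: symptom_score = 3*infusion_rate - 16. Reaching 9 requires infusion_rate = 25/3, not an integer.
Intervening on dose: with other inputs at their observed values, symptom_score = -2*dose + 5. Solving for 9 gives dose = -2, within [-3, 13].

set dose = -2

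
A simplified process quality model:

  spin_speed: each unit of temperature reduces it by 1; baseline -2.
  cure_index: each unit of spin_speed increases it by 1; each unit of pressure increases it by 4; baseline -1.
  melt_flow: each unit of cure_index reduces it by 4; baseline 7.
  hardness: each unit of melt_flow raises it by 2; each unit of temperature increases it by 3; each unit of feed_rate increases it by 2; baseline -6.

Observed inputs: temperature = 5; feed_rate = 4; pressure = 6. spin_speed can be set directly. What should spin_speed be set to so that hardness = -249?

Intervening on spin_speed fixes its value directly, overriding its dependence on temperature.
Substituting into the cure_index equation gives cure_index = spin_speed + 23.
Substituting into the melt_flow equation gives melt_flow = -4*spin_speed - 85.
Substituting into the hardness equation gives hardness = -8*spin_speed - 153.
Solve -8*spin_speed - 153 = -249: spin_speed = (-249 + 153) / -8 = 12.

spin_speed = 12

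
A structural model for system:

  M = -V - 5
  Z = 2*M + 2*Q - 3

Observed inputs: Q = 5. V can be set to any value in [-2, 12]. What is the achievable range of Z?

-27 to 1

Substituting into the Z equation gives Z = -2*V - 3.
Linear in V, so extremes are at the endpoints: V = -2 gives Z = 1; V = 12 gives Z = -27.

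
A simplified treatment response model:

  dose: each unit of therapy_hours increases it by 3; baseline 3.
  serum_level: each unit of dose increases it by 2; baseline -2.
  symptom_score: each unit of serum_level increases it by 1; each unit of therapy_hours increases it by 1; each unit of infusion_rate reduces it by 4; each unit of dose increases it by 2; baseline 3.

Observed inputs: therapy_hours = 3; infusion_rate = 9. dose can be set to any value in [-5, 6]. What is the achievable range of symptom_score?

-52 to -8

Intervening on dose fixes its value directly, overriding its dependence on therapy_hours.
Substituting into the symptom_score equation gives symptom_score = 4*dose - 32.
Linear in dose, so extremes are at the endpoints: dose = -5 gives symptom_score = -52; dose = 6 gives symptom_score = -8.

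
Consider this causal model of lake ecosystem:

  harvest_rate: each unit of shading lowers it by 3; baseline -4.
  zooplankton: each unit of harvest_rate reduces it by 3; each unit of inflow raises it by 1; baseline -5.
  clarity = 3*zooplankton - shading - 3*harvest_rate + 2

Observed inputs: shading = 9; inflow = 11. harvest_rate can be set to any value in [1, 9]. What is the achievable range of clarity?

Intervening on harvest_rate fixes its value directly, overriding its dependence on shading.
Substituting into the zooplankton equation gives zooplankton = -3*harvest_rate + 6.
Substituting into the clarity equation gives clarity = -12*harvest_rate + 11.
Linear in harvest_rate, so extremes are at the endpoints: harvest_rate = 1 gives clarity = -1; harvest_rate = 9 gives clarity = -97.

-97 to -1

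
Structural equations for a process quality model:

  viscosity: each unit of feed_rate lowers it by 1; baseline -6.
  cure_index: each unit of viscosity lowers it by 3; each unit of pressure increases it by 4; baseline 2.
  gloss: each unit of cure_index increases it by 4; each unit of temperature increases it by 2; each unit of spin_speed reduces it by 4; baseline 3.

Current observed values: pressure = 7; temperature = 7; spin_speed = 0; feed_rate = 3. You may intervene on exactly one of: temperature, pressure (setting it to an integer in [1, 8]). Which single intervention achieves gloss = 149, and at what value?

Intervening on temperature: gloss = 2*temperature + 231. Reaching 149 requires temperature = -41, outside [1, 8].
Intervening on pressure: with other inputs at their observed values, gloss = 16*pressure + 133. Solving for 149 gives pressure = 1, within [1, 8].

set pressure = 1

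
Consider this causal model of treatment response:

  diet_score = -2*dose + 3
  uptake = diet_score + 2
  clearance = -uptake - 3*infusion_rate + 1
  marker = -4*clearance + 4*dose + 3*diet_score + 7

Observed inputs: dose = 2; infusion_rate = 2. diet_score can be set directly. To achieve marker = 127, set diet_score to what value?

Intervening on diet_score fixes its value directly, overriding its dependence on dose.
Substituting into the clearance equation gives clearance = -diet_score - 7.
Substituting into the marker equation gives marker = 7*diet_score + 43.
Solve 7*diet_score + 43 = 127: diet_score = (127 - 43) / 7 = 12.

diet_score = 12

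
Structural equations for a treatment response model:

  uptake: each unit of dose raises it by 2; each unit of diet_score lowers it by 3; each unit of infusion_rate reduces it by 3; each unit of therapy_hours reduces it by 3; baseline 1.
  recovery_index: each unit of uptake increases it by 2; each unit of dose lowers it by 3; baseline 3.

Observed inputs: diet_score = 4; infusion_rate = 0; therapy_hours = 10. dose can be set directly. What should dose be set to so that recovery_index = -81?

dose = -2

Substituting into the uptake equation gives uptake = 2*dose - 41.
Substituting into the recovery_index equation gives recovery_index = dose - 79.
Solve dose - 79 = -81: dose = (-81 + 79) / 1 = -2.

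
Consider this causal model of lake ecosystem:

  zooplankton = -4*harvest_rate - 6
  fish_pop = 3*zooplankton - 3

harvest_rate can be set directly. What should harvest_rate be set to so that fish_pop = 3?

Substituting into the fish_pop equation gives fish_pop = -12*harvest_rate - 21.
Solve -12*harvest_rate - 21 = 3: harvest_rate = (3 + 21) / -12 = -2.

harvest_rate = -2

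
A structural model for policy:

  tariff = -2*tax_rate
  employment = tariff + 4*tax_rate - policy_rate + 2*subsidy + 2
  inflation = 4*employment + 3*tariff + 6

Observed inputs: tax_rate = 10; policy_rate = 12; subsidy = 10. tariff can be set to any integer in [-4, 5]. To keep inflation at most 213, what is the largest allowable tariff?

Intervening on tariff fixes its value directly, overriding its dependence on tax_rate.
Substituting into the employment equation gives employment = tariff + 50.
Substituting into the inflation equation gives inflation = 7*tariff + 206.
Require 7*tariff + 206 ≤ 213, so tariff ≤ 1.
The largest integer in [-4, 5] satisfying this is 1.

tariff = 1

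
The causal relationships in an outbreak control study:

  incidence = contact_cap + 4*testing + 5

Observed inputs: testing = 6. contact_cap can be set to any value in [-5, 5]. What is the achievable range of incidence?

Substituting into the incidence equation gives incidence = contact_cap + 29.
Linear in contact_cap, so extremes are at the endpoints: contact_cap = -5 gives incidence = 24; contact_cap = 5 gives incidence = 34.

24 to 34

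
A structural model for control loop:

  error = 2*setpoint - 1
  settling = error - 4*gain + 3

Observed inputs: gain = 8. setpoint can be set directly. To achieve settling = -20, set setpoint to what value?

Substituting into the settling equation gives settling = 2*setpoint - 30.
Solve 2*setpoint - 30 = -20: setpoint = (-20 + 30) / 2 = 5.

setpoint = 5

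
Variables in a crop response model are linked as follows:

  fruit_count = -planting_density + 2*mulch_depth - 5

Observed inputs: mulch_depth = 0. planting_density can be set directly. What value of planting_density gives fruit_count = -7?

planting_density = 2

Substituting into the fruit_count equation gives fruit_count = -planting_density - 5.
Solve -planting_density - 5 = -7: planting_density = (-7 + 5) / -1 = 2.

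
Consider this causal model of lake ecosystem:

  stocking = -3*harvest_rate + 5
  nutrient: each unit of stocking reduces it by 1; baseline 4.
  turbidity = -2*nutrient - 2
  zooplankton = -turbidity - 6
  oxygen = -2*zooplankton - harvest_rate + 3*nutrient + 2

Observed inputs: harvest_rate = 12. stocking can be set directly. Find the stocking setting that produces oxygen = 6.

Intervening on stocking fixes its value directly, overriding its dependence on harvest_rate.
Substituting into the turbidity equation gives turbidity = 2*stocking - 10.
Substituting into the zooplankton equation gives zooplankton = -2*stocking + 4.
Substituting into the oxygen equation gives oxygen = stocking - 6.
Solve stocking - 6 = 6: stocking = (6 + 6) / 1 = 12.

stocking = 12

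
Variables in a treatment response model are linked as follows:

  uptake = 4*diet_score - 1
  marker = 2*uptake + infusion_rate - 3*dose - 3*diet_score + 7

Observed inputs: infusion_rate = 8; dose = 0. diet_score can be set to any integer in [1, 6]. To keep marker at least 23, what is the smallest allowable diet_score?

Substituting into the marker equation gives marker = 5*diet_score + 13.
Require 5*diet_score + 13 ≥ 23, so diet_score ≥ 2.
The smallest integer in [1, 6] satisfying this is 2.

diet_score = 2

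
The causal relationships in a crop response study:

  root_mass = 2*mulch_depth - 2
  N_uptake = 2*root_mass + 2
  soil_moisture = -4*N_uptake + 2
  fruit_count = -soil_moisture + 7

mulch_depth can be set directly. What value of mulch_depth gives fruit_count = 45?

mulch_depth = 3

Substituting into the N_uptake equation gives N_uptake = 4*mulch_depth - 2.
This gives soil_moisture = -16*mulch_depth + 10.
So fruit_count = 16*mulch_depth - 3.
Solve 16*mulch_depth - 3 = 45: mulch_depth = (45 + 3) / 16 = 3.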